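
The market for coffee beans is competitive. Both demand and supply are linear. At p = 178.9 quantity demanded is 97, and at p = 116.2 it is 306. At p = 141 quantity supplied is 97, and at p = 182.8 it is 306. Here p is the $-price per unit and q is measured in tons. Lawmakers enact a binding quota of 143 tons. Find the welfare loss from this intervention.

Demand slope = (116.2 − 178.9)/(306 − 97) = −0.3, so p = 208 − 0.3q.
Supply slope = (182.8 − 141)/(306 − 97) = 0.2, so p = 121.6 + 0.2q.
Competitive equilibrium: 208 − 0.3q = 121.6 + 0.2q → q* = 172.8, p* = 156.16.
At q = 143: demand price = 208 − 0.3·143 = 165.1; supply price = 121.6 + 0.2·143 = 150.2.
Δq = 172.8 − 143 = 29.8; wedge = 165.1 − 150.2 = 14.9.
The triangle = ½ × 29.8 × 14.9 = $222.01.

$222.01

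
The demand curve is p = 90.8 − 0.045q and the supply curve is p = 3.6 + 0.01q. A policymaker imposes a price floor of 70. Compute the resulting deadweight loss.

Competitive equilibrium: 90.8 − 0.045q = 3.6 + 0.01q → q* = 1585.45455, p* = 19.45455.
At the floor p = 70, quantity demanded = (90.8 − 70)/0.045 = 462.22222.
Sellers' marginal cost at q' = 462.22222: 3.6 + 0.01·462.22222 = 8.22222.
Δq = 1585.45455 − 462.22222 = 1123.23233; wedge = 70 − 8.22222 = 61.77778.
Deadweight loss = ½ × 1123.23233 × 61.77778 = 34695.40.

34695.40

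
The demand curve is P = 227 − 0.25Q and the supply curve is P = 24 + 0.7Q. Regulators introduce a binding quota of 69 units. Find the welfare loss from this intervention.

9943.42

Competitive equilibrium: 227 − 0.25Q = 24 + 0.7Q → Q* = 213.6842, P* = 173.5789.
At Q = 69: demand price = 227 − 0.25·69 = 209.75; supply price = 24 + 0.7·69 = 72.3.
ΔQ = 213.6842 − 69 = 144.6842; wedge = 209.75 − 72.3 = 137.45.
Welfare loss = ½ × 144.6842 × 137.45 = 9943.42.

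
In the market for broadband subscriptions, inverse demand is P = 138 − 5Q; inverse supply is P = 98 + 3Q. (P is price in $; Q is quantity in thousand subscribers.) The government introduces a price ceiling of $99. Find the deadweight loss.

$87.11 thousand

Competitive equilibrium: 138 − 5Q = 98 + 3Q → Q* = 5, P* = 113.
At the ceiling P = 99, quantity supplied = (99 − 98)/3 = 0.3333.
Willingness to pay at Q' = 0.3333: 138 − 5·0.3333 = 136.3335.
ΔQ = 5 − 0.3333 = 4.6667; wedge = 136.3335 − 99 = 37.3335.
DWL = ½ × 4.6667 × 37.3335 = $87.11 thousand.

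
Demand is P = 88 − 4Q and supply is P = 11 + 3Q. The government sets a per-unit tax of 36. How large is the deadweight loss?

Competitive equilibrium: 88 − 4Q = 11 + 3Q → Q* = 11, P* = 44.
With the tax, the buyer price exceeds the seller price by 36: (88 − 4Q) − (11 + 3Q) = 36 → Q' = 5.8571.
ΔQ = 11 − 5.8571 = 5.1429; the wedge equals the tax, 36.
Welfare loss = ½ × 5.1429 × 36 = 92.57.

92.57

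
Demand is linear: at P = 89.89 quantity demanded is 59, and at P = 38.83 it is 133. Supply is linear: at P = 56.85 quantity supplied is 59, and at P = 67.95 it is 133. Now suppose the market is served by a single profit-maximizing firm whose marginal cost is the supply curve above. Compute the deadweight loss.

825.97

Demand slope = (38.83 − 89.89)/(133 − 59) = −0.69, so P = 130.6 − 0.69Q.
Supply slope = (67.95 − 56.85)/(133 − 59) = 0.15, so P = 48 + 0.15Q.
Competitive equilibrium: 130.6 − 0.69Q = 48 + 0.15Q → Q* = 98.3333, P* = 62.75.
Marginal revenue: MR = 130.6 − 1.38Q. Set MR = MC: 130.6 − 1.38Q = 48 + 0.15Q → Q_m = 53.9869.
Price P_m = 130.6 − 0.69·53.9869 = 93.349; MC(Q_m) = 48 + 0.15·53.9869 = 56.098.
Competitive Q* = 98.3333, so ΔQ = 44.3464; wedge = 93.349 − 56.098 = 37.251.
Deadweight loss = ½ × 44.3464 × 37.251 = 825.97.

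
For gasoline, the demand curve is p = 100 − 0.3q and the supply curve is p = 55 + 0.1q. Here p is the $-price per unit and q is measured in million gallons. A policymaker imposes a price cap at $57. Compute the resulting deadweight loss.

Competitive equilibrium: 100 − 0.3q = 55 + 0.1q → q* = 112.5, p* = 66.25.
At the ceiling p = 57, quantity supplied = (57 − 55)/0.1 = 20.
Willingness to pay at q' = 20: 100 − 0.3·20 = 94.
Δq = 112.5 − 20 = 92.5; wedge = 94 − 57 = 37.
The triangle = ½ × 92.5 × 37 = $1711.25 million.

$1711.25 million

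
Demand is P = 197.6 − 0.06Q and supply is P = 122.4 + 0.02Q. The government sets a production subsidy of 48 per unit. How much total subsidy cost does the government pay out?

Competitive equilibrium: 197.6 − 0.06Q = 122.4 + 0.02Q → Q* = 940, P* = 141.2.
The subsidy lowers effective supply by 48: P = 74.4 + 0.02Q.
New quantity: 197.6 − 0.06Q = 74.4 + 0.02Q → Q' = 1540.
Total subsidy cost = 48 × 1540 = 73920.

73920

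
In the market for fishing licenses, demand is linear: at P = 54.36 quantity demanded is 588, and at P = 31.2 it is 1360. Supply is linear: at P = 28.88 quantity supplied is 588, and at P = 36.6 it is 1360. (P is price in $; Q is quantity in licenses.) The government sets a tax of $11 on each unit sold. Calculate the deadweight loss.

$1512.50

Demand slope = (31.2 − 54.36)/(1360 − 588) = −0.03, so P = 72 − 0.03Q.
Supply slope = (36.6 − 28.88)/(1360 − 588) = 0.01, so P = 23 + 0.01Q.
Competitive equilibrium: 72 − 0.03Q = 23 + 0.01Q → Q* = 1225, P* = 35.25.
With the tax, the buyer price exceeds the seller price by 11: (72 − 0.03Q) − (23 + 0.01Q) = 11 → Q' = 950.
ΔQ = 1225 − 950 = 275; the wedge equals the tax, 11.
DWL = ½ × 275 × 11 = $1512.50.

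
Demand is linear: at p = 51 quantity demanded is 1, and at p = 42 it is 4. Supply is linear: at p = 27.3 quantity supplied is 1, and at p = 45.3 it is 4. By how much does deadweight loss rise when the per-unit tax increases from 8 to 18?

Demand slope = (42 − 51)/(4 − 1) = −3, so p = 54 − 3q.
Supply slope = (45.3 − 27.3)/(4 − 1) = 6, so p = 21.3 + 6q.
Competitive equilibrium: 54 − 3q = 21.3 + 6q → q* = 3.6333, p* = 43.1.
For a per-unit tax t: Δq = t/9, so DWL = ½·t·(t/9) = t²/18.
At t = 8: DWL = 3.556. At t = 18: DWL = 18.
Increase = 18 − 3.556 = 14.44.

14.44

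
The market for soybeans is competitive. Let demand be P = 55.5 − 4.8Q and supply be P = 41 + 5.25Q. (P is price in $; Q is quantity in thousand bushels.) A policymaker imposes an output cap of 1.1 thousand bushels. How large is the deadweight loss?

Competitive equilibrium: 55.5 − 4.8Q = 41 + 5.25Q → Q* = 1.4428, P* = 48.5746.
At Q = 1.1: demand price = 55.5 − 4.8·1.1 = 50.22; supply price = 41 + 5.25·1.1 = 46.775.
ΔQ = 1.4428 − 1.1 = 0.3428; wedge = 50.22 − 46.775 = 3.445.
Deadweight loss = ½ × 0.3428 × 3.445 = $0.59 thousand.

$0.59 thousand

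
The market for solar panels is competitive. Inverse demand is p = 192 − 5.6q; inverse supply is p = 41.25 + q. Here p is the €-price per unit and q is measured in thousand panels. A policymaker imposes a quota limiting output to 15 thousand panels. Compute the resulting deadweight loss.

Competitive equilibrium: 192 − 5.6q = 41.25 + q → q* = 22.8409, p* = 64.0909.
At q = 15: demand price = 192 − 5.6·15 = 108; supply price = 41.25 + 1·15 = 56.25.
Δq = 22.8409 − 15 = 7.8409; wedge = 108 − 56.25 = 51.75.
Welfare loss = ½ × 7.8409 × 51.75 = €202.88 thousand.

€202.88 thousand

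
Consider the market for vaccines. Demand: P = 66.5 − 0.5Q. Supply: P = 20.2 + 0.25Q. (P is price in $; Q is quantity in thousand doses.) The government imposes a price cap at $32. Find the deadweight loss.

$79.21 thousand

Competitive equilibrium: 66.5 − 0.5Q = 20.2 + 0.25Q → Q* = 61.7333, P* = 35.6333.
At the ceiling P = 32, quantity supplied = (32 − 20.2)/0.25 = 47.2.
Willingness to pay at Q' = 47.2: 66.5 − 0.5·47.2 = 42.9.
ΔQ = 61.7333 − 47.2 = 14.5333; wedge = 42.9 − 32 = 10.9.
The triangle = ½ × 14.5333 × 10.9 = $79.21 thousand.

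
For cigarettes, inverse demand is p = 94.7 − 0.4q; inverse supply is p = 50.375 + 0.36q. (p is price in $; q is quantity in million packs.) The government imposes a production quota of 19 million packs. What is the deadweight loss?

Competitive equilibrium: 94.7 − 0.4q = 50.375 + 0.36q → q* = 58.3224, p* = 71.3711.
At q = 19: demand price = 94.7 − 0.4·19 = 87.1; supply price = 50.375 + 0.36·19 = 57.215.
Δq = 58.3224 − 19 = 39.3224; wedge = 87.1 − 57.215 = 29.885.
Welfare loss = ½ × 39.3224 × 29.885 = $587.57 million.

$587.57 million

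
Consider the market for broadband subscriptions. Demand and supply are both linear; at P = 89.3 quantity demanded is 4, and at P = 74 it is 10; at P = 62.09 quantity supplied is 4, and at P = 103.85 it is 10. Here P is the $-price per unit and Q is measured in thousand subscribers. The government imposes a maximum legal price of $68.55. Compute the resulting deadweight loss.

$17.77 thousand

Demand slope = (74 − 89.3)/(10 − 4) = −2.55, so P = 99.5 − 2.55Q.
Supply slope = (103.85 − 62.09)/(10 − 4) = 6.96, so P = 34.25 + 6.96Q.
Competitive equilibrium: 99.5 − 2.55Q = 34.25 + 6.96Q → Q* = 6.8612, P* = 82.0039.
At the ceiling P = 68.55, quantity supplied = (68.55 − 34.25)/6.96 = 4.9282.
Willingness to pay at Q' = 4.9282: 99.5 − 2.55·4.9282 = 86.9331.
ΔQ = 6.8612 − 4.9282 = 1.933; wedge = 86.9331 − 68.55 = 18.3831.
The triangle = ½ × 1.933 × 18.3831 = $17.77 thousand.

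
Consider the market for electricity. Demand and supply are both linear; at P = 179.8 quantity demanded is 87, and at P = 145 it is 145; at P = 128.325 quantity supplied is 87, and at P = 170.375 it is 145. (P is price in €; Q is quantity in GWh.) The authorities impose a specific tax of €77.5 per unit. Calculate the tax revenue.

Demand slope = (145 − 179.8)/(145 − 87) = −0.6, so P = 232 − 0.6Q.
Supply slope = (170.375 − 128.325)/(145 − 87) = 0.725, so P = 65.25 + 0.725Q.
Competitive equilibrium: 232 − 0.6Q = 65.25 + 0.725Q → Q* = 125.8491, P* = 156.4906.
With the tax, the buyer price exceeds the seller price by 77.5: (232 − 0.6Q) − (65.25 + 0.725Q) = 77.5 → Q' = 67.3585.
Tax revenue = 77.5 × 67.3585 = €5220.28.

€5220.28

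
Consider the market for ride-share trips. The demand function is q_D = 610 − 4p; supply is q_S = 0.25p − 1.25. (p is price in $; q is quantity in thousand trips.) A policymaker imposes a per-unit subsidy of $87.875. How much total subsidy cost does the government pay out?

In inverse form: demand p = 152.5 − 0.25q, supply p = 5 + 4q.
Competitive equilibrium: 152.5 − 0.25q = 5 + 4q → q* = 34.70588, p* = 143.82353.
The subsidy lowers effective supply by 87.875: p = 4q − 82.875.
New quantity: 152.5 − 0.25q = 4q − 82.875 → q' = 55.38235.
Total subsidy cost = 87.875 × 55.38235 = $4866.72 thousand.

$4866.72 thousand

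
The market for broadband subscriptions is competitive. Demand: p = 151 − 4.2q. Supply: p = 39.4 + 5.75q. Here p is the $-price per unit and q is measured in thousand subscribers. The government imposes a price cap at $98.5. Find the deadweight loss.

Competitive equilibrium: 151 − 4.2q = 39.4 + 5.75q → q* = 11.2161, p* = 103.8925.
At the ceiling p = 98.5, quantity supplied = (98.5 − 39.4)/5.75 = 10.2783.
Willingness to pay at q' = 10.2783: 151 − 4.2·10.2783 = 107.8311.
Δq = 11.2161 − 10.2783 = 0.9378; wedge = 107.8311 − 98.5 = 9.3311.
Welfare loss = ½ × 0.9378 × 9.3311 = $4.38 thousand.

$4.38 thousand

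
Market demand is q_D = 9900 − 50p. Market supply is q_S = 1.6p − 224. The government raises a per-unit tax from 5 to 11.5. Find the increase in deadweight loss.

In inverse form: demand p = 198 − 0.02q, supply p = 140 + 0.625q.
Competitive equilibrium: 198 − 0.02q = 140 + 0.625q → q* = 89.9225, p* = 196.2016.
For a per-unit tax t: Δq = t/0.645, so DWL = ½·t·(t/0.645) = t²/1.29.
At t = 5: DWL = 19.38. At t = 11.5: DWL = 102.519.
Increase = 102.519 − 19.38 = 83.14.

83.14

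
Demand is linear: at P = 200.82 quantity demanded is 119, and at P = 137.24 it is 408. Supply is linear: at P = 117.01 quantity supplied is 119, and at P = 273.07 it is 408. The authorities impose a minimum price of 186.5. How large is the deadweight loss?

Demand slope = (137.24 − 200.82)/(408 − 119) = −0.22, so P = 227 − 0.22Q.
Supply slope = (273.07 − 117.01)/(408 − 119) = 0.54, so P = 52.75 + 0.54Q.
Competitive equilibrium: 227 − 0.22Q = 52.75 + 0.54Q → Q* = 229.2763, P* = 176.5592.
At the floor P = 186.5, quantity demanded = (227 − 186.5)/0.22 = 184.0909.
Sellers' marginal cost at Q' = 184.0909: 52.75 + 0.54·184.0909 = 152.1591.
ΔQ = 229.2763 − 184.0909 = 45.1854; wedge = 186.5 − 152.1591 = 34.3409.
DWL = ½ × 45.1854 × 34.3409 = 775.85.

775.85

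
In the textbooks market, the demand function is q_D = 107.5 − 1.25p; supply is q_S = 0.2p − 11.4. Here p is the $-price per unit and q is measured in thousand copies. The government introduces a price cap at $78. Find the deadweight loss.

In inverse form: demand p = 86 − 0.8q, supply p = 57 + 5q.
Competitive equilibrium: 86 − 0.8q = 57 + 5q → q* = 5, p* = 82.
At the ceiling p = 78, quantity supplied = (78 − 57)/5 = 4.2.
Willingness to pay at q' = 4.2: 86 − 0.8·4.2 = 82.64.
Δq = 5 − 4.2 = 0.8; wedge = 82.64 − 78 = 4.64.
Deadweight loss = ½ × 0.8 × 4.64 = $1.856 thousand.

$1.856 thousand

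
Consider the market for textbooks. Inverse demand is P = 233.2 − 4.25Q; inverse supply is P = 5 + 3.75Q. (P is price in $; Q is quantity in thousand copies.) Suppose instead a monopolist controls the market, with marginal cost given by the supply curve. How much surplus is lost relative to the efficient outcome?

$391.76 thousand

Competitive equilibrium: 233.2 − 4.25Q = 5 + 3.75Q → Q* = 28.525, P* = 111.96875.
Marginal revenue: MR = 233.2 − 8.5Q. Set MR = MC: 233.2 − 8.5Q = 5 + 3.75Q → Q_m = 18.62857.
Price P_m = 233.2 − 4.25·18.62857 = 154.02858; MC(Q_m) = 5 + 3.75·18.62857 = 74.85714.
Competitive Q* = 28.525, so ΔQ = 9.89643; wedge = 154.02858 − 74.85714 = 79.17144.
The triangle = ½ × 9.89643 × 79.17144 = $391.76 thousand.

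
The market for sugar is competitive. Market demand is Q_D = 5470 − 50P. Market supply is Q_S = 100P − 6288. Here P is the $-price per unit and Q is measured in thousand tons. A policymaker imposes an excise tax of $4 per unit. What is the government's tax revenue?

$5669.33 thousand

In inverse form: demand P = 109.4 − 0.02Q, supply P = 62.88 + 0.01Q.
Competitive equilibrium: 109.4 − 0.02Q = 62.88 + 0.01Q → Q* = 1550.6667, P* = 78.3867.
With the tax, the buyer price exceeds the seller price by 4: (109.4 − 0.02Q) − (62.88 + 0.01Q) = 4 → Q' = 1417.3333.
Tax revenue = 4 × 1417.3333 = $5669.33 thousand.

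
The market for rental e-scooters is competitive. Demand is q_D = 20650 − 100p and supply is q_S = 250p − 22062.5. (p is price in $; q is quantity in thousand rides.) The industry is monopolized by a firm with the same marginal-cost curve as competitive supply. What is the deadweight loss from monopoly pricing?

In inverse form: demand p = 206.5 − 0.01q, supply p = 88.25 + 0.004q.
Competitive equilibrium: 206.5 − 0.01q = 88.25 + 0.004q → q* = 8446.428571, p* = 122.035714.
Marginal revenue: MR = 206.5 − 0.02q. Set MR = MC: 206.5 − 0.02q = 88.25 + 0.004q → q_m = 4927.083333.
Price p_m = 206.5 − 0.01·4927.083333 = 157.229167; MC(q_m) = 88.25 + 0.004·4927.083333 = 107.958333.
Competitive q* = 8446.428571, so Δq = 3519.345238; wedge = 157.229167 − 107.958333 = 49.270834.
The triangle = ½ × 3519.345238 × 49.270834 = $86700.54 thousand.

$86700.54 thousand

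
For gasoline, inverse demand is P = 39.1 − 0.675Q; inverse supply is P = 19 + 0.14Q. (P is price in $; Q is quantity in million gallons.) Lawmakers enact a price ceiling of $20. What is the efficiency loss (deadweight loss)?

$125.08 million

Competitive equilibrium: 39.1 − 0.675Q = 19 + 0.14Q → Q* = 24.6626, P* = 22.4528.
At the ceiling P = 20, quantity supplied = (20 − 19)/0.14 = 7.1429.
Willingness to pay at Q' = 7.1429: 39.1 − 0.675·7.1429 = 34.2785.
ΔQ = 24.6626 − 7.1429 = 17.5197; wedge = 34.2785 − 20 = 14.2785.
DWL = ½ × 17.5197 × 14.2785 = $125.08 million.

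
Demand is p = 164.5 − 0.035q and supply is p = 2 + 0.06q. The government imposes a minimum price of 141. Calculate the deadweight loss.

51286.90

Competitive equilibrium: 164.5 − 0.035q = 2 + 0.06q → q* = 1710.5263, p* = 104.6316.
At the floor p = 141, quantity demanded = (164.5 − 141)/0.035 = 671.4286.
Sellers' marginal cost at q' = 671.4286: 2 + 0.06·671.4286 = 42.2857.
Δq = 1710.5263 − 671.4286 = 1039.0977; wedge = 141 − 42.2857 = 98.7143.
The triangle = ½ × 1039.0977 × 98.7143 = 51286.90.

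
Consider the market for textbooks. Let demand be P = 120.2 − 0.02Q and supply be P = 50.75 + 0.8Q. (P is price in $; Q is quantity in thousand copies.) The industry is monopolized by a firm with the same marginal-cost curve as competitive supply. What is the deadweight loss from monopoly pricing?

$1.67 thousand

Competitive equilibrium: 120.2 − 0.02Q = 50.75 + 0.8Q → Q* = 84.6951, P* = 118.5061.
Marginal revenue: MR = 120.2 − 0.04Q. Set MR = MC: 120.2 − 0.04Q = 50.75 + 0.8Q → Q_m = 82.6786.
Price P_m = 120.2 − 0.02·82.6786 = 118.5464; MC(Q_m) = 50.75 + 0.8·82.6786 = 116.8929.
Competitive Q* = 84.6951, so ΔQ = 2.0165; wedge = 118.5464 − 116.8929 = 1.6535.
DWL = ½ × 2.0165 × 1.6535 = $1.67 thousand.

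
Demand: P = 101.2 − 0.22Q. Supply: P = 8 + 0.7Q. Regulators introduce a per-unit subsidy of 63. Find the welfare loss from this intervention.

Competitive equilibrium: 101.2 − 0.22Q = 8 + 0.7Q → Q* = 101.3043, P* = 78.913.
The subsidy lowers effective supply by 63: P = 0.7Q − 55.
New quantity: 101.2 − 0.22Q = 0.7Q − 55 → Q' = 169.7826.
Overproduction ΔQ = 169.7826 − 101.3043 = 68.4783; wedge = subsidy = 63.
The triangle = ½ × 68.4783 × 63 = 2157.07.

2157.07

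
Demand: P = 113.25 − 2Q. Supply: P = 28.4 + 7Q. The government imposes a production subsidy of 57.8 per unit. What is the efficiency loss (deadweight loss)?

Competitive equilibrium: 113.25 − 2Q = 28.4 + 7Q → Q* = 9.4278, P* = 94.3944.
The subsidy lowers effective supply by 57.8: P = 7Q − 29.4.
New quantity: 113.25 − 2Q = 7Q − 29.4 → Q' = 15.85.
Overproduction ΔQ = 15.85 − 9.4278 = 6.4222; wedge = subsidy = 57.8.
DWL = ½ × 6.4222 × 57.8 = 185.60.

185.60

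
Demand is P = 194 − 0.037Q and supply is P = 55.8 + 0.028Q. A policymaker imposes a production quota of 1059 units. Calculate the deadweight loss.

37011.56

Competitive equilibrium: 194 − 0.037Q = 55.8 + 0.028Q → Q* = 2126.1538, P* = 115.3323.
At Q = 1059: demand price = 194 − 0.037·1059 = 154.817; supply price = 55.8 + 0.028·1059 = 85.452.
ΔQ = 2126.1538 − 1059 = 1067.1538; wedge = 154.817 − 85.452 = 69.365.
The triangle = ½ × 1067.1538 × 69.365 = 37011.56.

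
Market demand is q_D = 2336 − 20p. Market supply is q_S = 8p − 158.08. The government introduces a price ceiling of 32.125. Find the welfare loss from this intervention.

18162.04

In inverse form: demand p = 116.8 − 0.05q, supply p = 19.76 + 0.125q.
Competitive equilibrium: 116.8 − 0.05q = 19.76 + 0.125q → q* = 554.5143, p* = 89.0743.
At the ceiling p = 32.125, quantity supplied = (32.125 − 19.76)/0.125 = 98.92.
Willingness to pay at q' = 98.92: 116.8 − 0.05·98.92 = 111.854.
Δq = 554.5143 − 98.92 = 455.5943; wedge = 111.854 − 32.125 = 79.729.
Deadweight loss = ½ × 455.5943 × 79.729 = 18162.04.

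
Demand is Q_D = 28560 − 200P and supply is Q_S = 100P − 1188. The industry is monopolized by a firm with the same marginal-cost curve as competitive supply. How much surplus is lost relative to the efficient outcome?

35708.43

In inverse form: demand P = 142.8 − 0.005Q, supply P = 11.88 + 0.01Q.
Competitive equilibrium: 142.8 − 0.005Q = 11.88 + 0.01Q → Q* = 8728, P* = 99.16.
Marginal revenue: MR = 142.8 − 0.01Q. Set MR = MC: 142.8 − 0.01Q = 11.88 + 0.01Q → Q_m = 6546.
Price P_m = 142.8 − 0.005·6546 = 110.07; MC(Q_m) = 11.88 + 0.01·6546 = 77.34.
Competitive Q* = 8728, so ΔQ = 2182; wedge = 110.07 − 77.34 = 32.73.
DWL = ½ × 2182 × 32.73 = 35708.43.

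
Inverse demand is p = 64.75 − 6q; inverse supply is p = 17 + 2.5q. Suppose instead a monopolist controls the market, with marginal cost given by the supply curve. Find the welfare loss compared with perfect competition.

22.96

Competitive equilibrium: 64.75 − 6q = 17 + 2.5q → q* = 5.6176, p* = 31.0441.
Marginal revenue: MR = 64.75 − 12q. Set MR = MC: 64.75 − 12q = 17 + 2.5q → q_m = 3.2931.
Price p_m = 64.75 − 6·3.2931 = 44.9914; MC(q_m) = 17 + 2.5·3.2931 = 25.2328.
Competitive q* = 5.6176, so Δq = 2.3245; wedge = 44.9914 − 25.2328 = 19.7586.
DWL = ½ × 2.3245 × 19.7586 = 22.96.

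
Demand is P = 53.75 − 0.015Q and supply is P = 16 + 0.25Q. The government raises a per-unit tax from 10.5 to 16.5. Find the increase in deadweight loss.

305.66

Competitive equilibrium: 53.75 − 0.015Q = 16 + 0.25Q → Q* = 142.4528, P* = 51.6132.
For a per-unit tax t: ΔQ = t/0.265, so DWL = ½·t·(t/0.265) = t²/0.53.
At t = 10.5: DWL = 208.019. At t = 16.5: DWL = 513.679.
Increase = 513.679 − 208.019 = 305.66.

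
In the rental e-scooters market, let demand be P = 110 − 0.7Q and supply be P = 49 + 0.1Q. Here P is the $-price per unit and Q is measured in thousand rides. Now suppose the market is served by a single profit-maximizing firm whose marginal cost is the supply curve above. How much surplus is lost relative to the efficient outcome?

$506.47 thousand

Competitive equilibrium: 110 − 0.7Q = 49 + 0.1Q → Q* = 76.25, P* = 56.625.
Marginal revenue: MR = 110 − 1.4Q. Set MR = MC: 110 − 1.4Q = 49 + 0.1Q → Q_m = 40.6667.
Price P_m = 110 − 0.7·40.6667 = 81.5333; MC(Q_m) = 49 + 0.1·40.6667 = 53.0667.
Competitive Q* = 76.25, so ΔQ = 35.5833; wedge = 81.5333 − 53.0667 = 28.4666.
The triangle = ½ × 35.5833 × 28.4666 = $506.47 thousand.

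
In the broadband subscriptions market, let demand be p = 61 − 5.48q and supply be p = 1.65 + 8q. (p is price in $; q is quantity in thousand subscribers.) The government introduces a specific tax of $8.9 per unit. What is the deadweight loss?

$2.94 thousand

Competitive equilibrium: 61 − 5.48q = 1.65 + 8q → q* = 4.4028, p* = 36.8726.
With the tax, the buyer price exceeds the seller price by 8.9: (61 − 5.48q) − (1.65 + 8q) = 8.9 → q' = 3.7426.
Δq = 4.4028 − 3.7426 = 0.6602; the wedge equals the tax, 8.9.
The triangle = ½ × 0.6602 × 8.9 = $2.94 thousand.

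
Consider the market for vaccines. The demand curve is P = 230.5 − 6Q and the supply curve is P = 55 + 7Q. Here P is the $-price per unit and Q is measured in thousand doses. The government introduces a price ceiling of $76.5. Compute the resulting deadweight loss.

$706.91 thousand

Competitive equilibrium: 230.5 − 6Q = 55 + 7Q → Q* = 13.5, P* = 149.5.
At the ceiling P = 76.5, quantity supplied = (76.5 − 55)/7 = 3.0714.
Willingness to pay at Q' = 3.0714: 230.5 − 6·3.0714 = 212.0716.
ΔQ = 13.5 − 3.0714 = 10.4286; wedge = 212.0716 − 76.5 = 135.5716.
The triangle = ½ × 10.4286 × 135.5716 = $706.91 thousand.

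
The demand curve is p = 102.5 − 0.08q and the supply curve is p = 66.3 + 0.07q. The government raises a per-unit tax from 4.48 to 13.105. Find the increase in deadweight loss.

505.57

Competitive equilibrium: 102.5 − 0.08q = 66.3 + 0.07q → q* = 241.3333, p* = 83.1933.
For a per-unit tax t: Δq = t/0.15, so DWL = ½·t·(t/0.15) = t²/0.3.
At t = 4.48: DWL = 66.901. At t = 13.105: DWL = 572.47.
Increase = 572.47 − 66.901 = 505.57.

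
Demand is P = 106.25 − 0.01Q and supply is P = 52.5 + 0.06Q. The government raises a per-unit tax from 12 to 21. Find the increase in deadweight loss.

2121.43

Competitive equilibrium: 106.25 − 0.01Q = 52.5 + 0.06Q → Q* = 767.8571, P* = 98.5714.
For a per-unit tax t: ΔQ = t/0.07, so DWL = ½·t·(t/0.07) = t²/0.14.
At t = 12: DWL = 1028.571. At t = 21: DWL = 3150.
Increase = 3150 − 1028.571 = 2121.43.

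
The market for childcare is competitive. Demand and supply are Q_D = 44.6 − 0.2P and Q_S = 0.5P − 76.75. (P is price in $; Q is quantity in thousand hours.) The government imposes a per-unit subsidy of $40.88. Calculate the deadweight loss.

$119.37 thousand

In inverse form: demand P = 223 − 5Q, supply P = 153.5 + 2Q.
Competitive equilibrium: 223 − 5Q = 153.5 + 2Q → Q* = 9.9286, P* = 173.3571.
The subsidy lowers effective supply by 40.88: P = 112.62 + 2Q.
New quantity: 223 − 5Q = 112.62 + 2Q → Q' = 15.7686.
Overproduction ΔQ = 15.7686 − 9.9286 = 5.84; wedge = subsidy = 40.88.
The triangle = ½ × 5.84 × 40.88 = $119.37 thousand.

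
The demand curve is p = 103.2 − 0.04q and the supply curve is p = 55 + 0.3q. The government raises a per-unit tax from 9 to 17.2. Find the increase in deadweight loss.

Competitive equilibrium: 103.2 − 0.04q = 55 + 0.3q → q* = 141.7647, p* = 97.5294.
For a per-unit tax t: Δq = t/0.34, so DWL = ½·t·(t/0.34) = t²/0.68.
At t = 9: DWL = 119.118. At t = 17.2: DWL = 435.059.
Increase = 435.059 − 119.118 = 315.94.

315.94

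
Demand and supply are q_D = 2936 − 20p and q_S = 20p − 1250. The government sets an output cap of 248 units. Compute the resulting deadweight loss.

In inverse form: demand p = 146.8 − 0.05q, supply p = 62.5 + 0.05q.
Competitive equilibrium: 146.8 − 0.05q = 62.5 + 0.05q → q* = 843, p* = 104.65.
At q = 248: demand price = 146.8 − 0.05·248 = 134.4; supply price = 62.5 + 0.05·248 = 74.9.
Δq = 843 − 248 = 595; wedge = 134.4 − 74.9 = 59.5.
DWL = ½ × 595 × 59.5 = 17701.25.

17701.25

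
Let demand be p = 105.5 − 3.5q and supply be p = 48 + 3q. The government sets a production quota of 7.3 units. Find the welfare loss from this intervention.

Competitive equilibrium: 105.5 − 3.5q = 48 + 3q → q* = 8.8462, p* = 74.5385.
At q = 7.3: demand price = 105.5 − 3.5·7.3 = 79.95; supply price = 48 + 3·7.3 = 69.9.
Δq = 8.8462 − 7.3 = 1.5462; wedge = 79.95 − 69.9 = 10.05.
Welfare loss = ½ × 1.5462 × 10.05 = 7.77.

7.77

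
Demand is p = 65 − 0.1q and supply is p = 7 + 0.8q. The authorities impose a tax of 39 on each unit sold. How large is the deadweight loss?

Competitive equilibrium: 65 − 0.1q = 7 + 0.8q → q* = 64.4444, p* = 58.5556.
With the tax, the buyer price exceeds the seller price by 39: (65 − 0.1q) − (7 + 0.8q) = 39 → q' = 21.1111.
Δq = 64.4444 − 21.1111 = 43.3333; the wedge equals the tax, 39.
Welfare loss = ½ × 43.3333 × 39 = 845.

845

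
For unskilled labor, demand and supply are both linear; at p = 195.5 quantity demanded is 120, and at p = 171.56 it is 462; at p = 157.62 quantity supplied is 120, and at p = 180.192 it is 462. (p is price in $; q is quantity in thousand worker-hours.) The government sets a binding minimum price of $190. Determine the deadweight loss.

$2718.86 thousand

Demand slope = (171.56 − 195.5)/(462 − 120) = −0.07, so p = 203.9 − 0.07q.
Supply slope = (180.192 − 157.62)/(462 − 120) = 0.066, so p = 149.7 + 0.066q.
Competitive equilibrium: 203.9 − 0.07q = 149.7 + 0.066q → q* = 398.5294, p* = 176.0029.
At the floor p = 190, quantity demanded = (203.9 − 190)/0.07 = 198.5714.
Sellers' marginal cost at q' = 198.5714: 149.7 + 0.066·198.5714 = 162.8057.
Δq = 398.5294 − 198.5714 = 199.958; wedge = 190 − 162.8057 = 27.1943.
DWL = ½ × 199.958 × 27.1943 = $2718.86 thousand.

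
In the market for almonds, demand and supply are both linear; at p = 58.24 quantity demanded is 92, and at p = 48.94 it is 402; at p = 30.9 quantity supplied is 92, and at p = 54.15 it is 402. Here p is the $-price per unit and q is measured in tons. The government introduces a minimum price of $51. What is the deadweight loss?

Demand slope = (48.94 − 58.24)/(402 − 92) = −0.03, so p = 61 − 0.03q.
Supply slope = (54.15 − 30.9)/(402 − 92) = 0.075, so p = 24 + 0.075q.
Competitive equilibrium: 61 − 0.03q = 24 + 0.075q → q* = 352.381, p* = 50.4286.
At the floor p = 51, quantity demanded = (61 − 51)/0.03 = 333.3333.
Sellers' marginal cost at q' = 333.3333: 24 + 0.075·333.3333 = 49.
Δq = 352.381 − 333.3333 = 19.0477; wedge = 51 − 49 = 2.
DWL = ½ × 19.0477 × 2 = $19.05.

$19.05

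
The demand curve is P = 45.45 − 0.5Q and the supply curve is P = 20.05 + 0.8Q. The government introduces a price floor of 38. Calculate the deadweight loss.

13.98

Competitive equilibrium: 45.45 − 0.5Q = 20.05 + 0.8Q → Q* = 19.53846, P* = 35.68077.
At the floor P = 38, quantity demanded = (45.45 − 38)/0.5 = 14.9.
Sellers' marginal cost at Q' = 14.9: 20.05 + 0.8·14.9 = 31.97.
ΔQ = 19.53846 − 14.9 = 4.63846; wedge = 38 − 31.97 = 6.03.
DWL = ½ × 4.63846 × 6.03 = 13.98.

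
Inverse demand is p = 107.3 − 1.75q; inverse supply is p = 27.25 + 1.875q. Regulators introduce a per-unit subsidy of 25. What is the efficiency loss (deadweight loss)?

Competitive equilibrium: 107.3 − 1.75q = 27.25 + 1.875q → q* = 22.0828, p* = 68.6552.
The subsidy lowers effective supply by 25: p = 2.25 + 1.875q.
New quantity: 107.3 − 1.75q = 2.25 + 1.875q → q' = 28.9793.
Overproduction Δq = 28.9793 − 22.0828 = 6.8965; wedge = subsidy = 25.
DWL = ½ × 6.8965 × 25 = 86.21.

86.21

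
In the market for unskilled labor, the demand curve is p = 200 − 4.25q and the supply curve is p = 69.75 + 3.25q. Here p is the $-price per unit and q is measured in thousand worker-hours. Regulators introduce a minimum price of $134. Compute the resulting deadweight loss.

$12.66 thousand

Competitive equilibrium: 200 − 4.25q = 69.75 + 3.25q → q* = 17.3667, p* = 126.1917.
At the floor p = 134, quantity demanded = (200 − 134)/4.25 = 15.5294.
Sellers' marginal cost at q' = 15.5294: 69.75 + 3.25·15.5294 = 120.2206.
Δq = 17.3667 − 15.5294 = 1.8373; wedge = 134 − 120.2206 = 13.7794.
The triangle = ½ × 1.8373 × 13.7794 = $12.66 thousand.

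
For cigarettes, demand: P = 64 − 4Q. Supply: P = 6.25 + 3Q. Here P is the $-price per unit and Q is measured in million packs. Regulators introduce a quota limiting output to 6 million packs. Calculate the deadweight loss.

Competitive equilibrium: 64 − 4Q = 6.25 + 3Q → Q* = 8.25, P* = 31.
At Q = 6: demand price = 64 − 4·6 = 40; supply price = 6.25 + 3·6 = 24.25.
ΔQ = 8.25 − 6 = 2.25; wedge = 40 − 24.25 = 15.75.
The triangle = ½ × 2.25 × 15.75 = $17.72 million.

$17.72 million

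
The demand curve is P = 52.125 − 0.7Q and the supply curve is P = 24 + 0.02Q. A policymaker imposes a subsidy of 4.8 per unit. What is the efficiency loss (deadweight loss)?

16

Competitive equilibrium: 52.125 − 0.7Q = 24 + 0.02Q → Q* = 39.0625, P* = 24.7813.
The subsidy lowers effective supply by 4.8: P = 19.2 + 0.02Q.
New quantity: 52.125 − 0.7Q = 19.2 + 0.02Q → Q' = 45.7292.
Overproduction ΔQ = 45.7292 − 39.0625 = 6.6667; wedge = subsidy = 4.8.
Deadweight loss = ½ × 6.6667 × 4.8 = 16.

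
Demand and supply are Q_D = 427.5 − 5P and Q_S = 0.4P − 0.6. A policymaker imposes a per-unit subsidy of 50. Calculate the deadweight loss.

462.96

In inverse form: demand P = 85.5 − 0.2Q, supply P = 1.5 + 2.5Q.
Competitive equilibrium: 85.5 − 0.2Q = 1.5 + 2.5Q → Q* = 31.1111, P* = 79.2778.
The subsidy lowers effective supply by 50: P = 2.5Q − 48.5.
New quantity: 85.5 − 0.2Q = 2.5Q − 48.5 → Q' = 49.6296.
Overproduction ΔQ = 49.6296 − 31.1111 = 18.5185; wedge = subsidy = 50.
Deadweight loss = ½ × 18.5185 × 50 = 462.96.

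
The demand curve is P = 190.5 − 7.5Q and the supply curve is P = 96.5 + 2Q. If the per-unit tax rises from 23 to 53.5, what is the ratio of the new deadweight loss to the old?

5.411

Competitive equilibrium: 190.5 − 7.5Q = 96.5 + 2Q → Q* = 9.8947, P* = 116.2895.
For a per-unit tax t: ΔQ = t/9.5, so DWL = ½·t·(t/9.5) = t²/19.
At t = 23: DWL = 27.842. At t = 53.5: DWL = 150.645.
Ratio = (53.5/23)² = 5.411.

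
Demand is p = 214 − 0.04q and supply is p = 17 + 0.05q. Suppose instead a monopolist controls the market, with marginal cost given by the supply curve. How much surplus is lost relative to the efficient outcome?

20412.36

Competitive equilibrium: 214 − 0.04q = 17 + 0.05q → q* = 2188.88889, p* = 126.44444.
Marginal revenue: MR = 214 − 0.08q. Set MR = MC: 214 − 0.08q = 17 + 0.05q → q_m = 1515.38462.
Price p_m = 214 − 0.04·1515.38462 = 153.38462; MC(q_m) = 17 + 0.05·1515.38462 = 92.76923.
Competitive q* = 2188.88889, so Δq = 673.50427; wedge = 153.38462 − 92.76923 = 60.61539.
Deadweight loss = ½ × 673.50427 × 60.61539 = 20412.36.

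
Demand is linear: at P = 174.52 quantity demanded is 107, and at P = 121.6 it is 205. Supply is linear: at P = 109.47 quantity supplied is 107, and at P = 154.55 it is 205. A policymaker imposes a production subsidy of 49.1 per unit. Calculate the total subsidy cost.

10858.465

Demand slope = (121.6 − 174.52)/(205 − 107) = −0.54, so P = 232.3 − 0.54Q.
Supply slope = (154.55 − 109.47)/(205 − 107) = 0.46, so P = 60.25 + 0.46Q.
Competitive equilibrium: 232.3 − 0.54Q = 60.25 + 0.46Q → Q* = 172.05, P* = 139.393.
The subsidy lowers effective supply by 49.1: P = 11.15 + 0.46Q.
New quantity: 232.3 − 0.54Q = 11.15 + 0.46Q → Q' = 221.15.
Total subsidy cost = 49.1 × 221.15 = 10858.465.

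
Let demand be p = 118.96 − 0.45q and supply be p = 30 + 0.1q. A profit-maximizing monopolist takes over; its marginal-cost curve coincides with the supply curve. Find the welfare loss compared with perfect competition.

Competitive equilibrium: 118.96 − 0.45q = 30 + 0.1q → q* = 161.7455, p* = 46.1745.
Marginal revenue: MR = 118.96 − 0.9q. Set MR = MC: 118.96 − 0.9q = 30 + 0.1q → q_m = 88.96.
Price p_m = 118.96 − 0.45·88.96 = 78.928; MC(q_m) = 30 + 0.1·88.96 = 38.896.
Competitive q* = 161.7455, so Δq = 72.7855; wedge = 78.928 − 38.896 = 40.032.
Welfare loss = ½ × 72.7855 × 40.032 = 1456.87.

1456.87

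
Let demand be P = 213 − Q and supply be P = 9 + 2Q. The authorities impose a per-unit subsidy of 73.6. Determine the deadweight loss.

Competitive equilibrium: 213 − Q = 9 + 2Q → Q* = 68, P* = 145.
The subsidy lowers effective supply by 73.6: P = 2Q − 64.6.
New quantity: 213 − Q = 2Q − 64.6 → Q' = 92.5333.
Overproduction ΔQ = 92.5333 − 68 = 24.5333; wedge = subsidy = 73.6.
DWL = ½ × 24.5333 × 73.6 = 902.83.

902.83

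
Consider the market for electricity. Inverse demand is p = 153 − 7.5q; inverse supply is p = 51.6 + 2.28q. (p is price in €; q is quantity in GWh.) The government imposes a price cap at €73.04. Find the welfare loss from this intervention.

€4.55

Competitive equilibrium: 153 − 7.5q = 51.6 + 2.28q → q* = 10.3681, p* = 75.2393.
At the ceiling p = 73.04, quantity supplied = (73.04 − 51.6)/2.28 = 9.4035.
Willingness to pay at q' = 9.4035: 153 − 7.5·9.4035 = 82.4738.
Δq = 10.3681 − 9.4035 = 0.9646; wedge = 82.4738 − 73.04 = 9.4338.
Deadweight loss = ½ × 0.9646 × 9.4338 = €4.55.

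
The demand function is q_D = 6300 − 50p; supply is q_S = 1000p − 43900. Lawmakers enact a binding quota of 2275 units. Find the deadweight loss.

28052.51

In inverse form: demand p = 126 − 0.02q, supply p = 43.9 + 0.001q.
Competitive equilibrium: 126 − 0.02q = 43.9 + 0.001q → q* = 3909.5238, p* = 47.8095.
At q = 2275: demand price = 126 − 0.02·2275 = 80.5; supply price = 43.9 + 0.001·2275 = 46.175.
Δq = 3909.5238 − 2275 = 1634.5238; wedge = 80.5 − 46.175 = 34.325.
DWL = ½ × 1634.5238 × 34.325 = 28052.51.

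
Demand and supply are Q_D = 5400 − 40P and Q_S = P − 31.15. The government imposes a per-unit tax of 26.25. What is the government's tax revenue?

In inverse form: demand P = 135 − 0.025Q, supply P = 31.15 + Q.
Competitive equilibrium: 135 − 0.025Q = 31.15 + Q → Q* = 101.3171, P* = 132.4671.
With the tax, the buyer price exceeds the seller price by 26.25: (135 − 0.025Q) − (31.15 + Q) = 26.25 → Q' = 75.7073.
Tax revenue = 26.25 × 75.7073 = 1987.32.

1987.32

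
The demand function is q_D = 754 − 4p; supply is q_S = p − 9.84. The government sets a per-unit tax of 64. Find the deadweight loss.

In inverse form: demand p = 188.5 − 0.25q, supply p = 9.84 + q.
Competitive equilibrium: 188.5 − 0.25q = 9.84 + q → q* = 142.928, p* = 152.768.
With the tax, the buyer price exceeds the seller price by 64: (188.5 − 0.25q) − (9.84 + q) = 64 → q' = 91.728.
Δq = 142.928 − 91.728 = 51.2; the wedge equals the tax, 64.
Welfare loss = ½ × 51.2 × 64 = 1638.40.

1638.40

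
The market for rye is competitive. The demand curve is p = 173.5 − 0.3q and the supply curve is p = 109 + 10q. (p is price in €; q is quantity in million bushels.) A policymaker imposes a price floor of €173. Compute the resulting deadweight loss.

Competitive equilibrium: 173.5 − 0.3q = 109 + 10q → q* = 6.2621, p* = 171.6214.
At the floor p = 173, quantity demanded = (173.5 − 173)/0.3 = 1.6667.
Sellers' marginal cost at q' = 1.6667: 109 + 10·1.6667 = 125.667.
Δq = 6.2621 − 1.6667 = 4.5954; wedge = 173 − 125.667 = 47.333.
DWL = ½ × 4.5954 × 47.333 = €108.76 million.

€108.76 million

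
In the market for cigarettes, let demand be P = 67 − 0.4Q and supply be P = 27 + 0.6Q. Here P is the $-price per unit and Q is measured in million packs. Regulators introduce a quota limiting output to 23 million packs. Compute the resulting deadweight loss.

Competitive equilibrium: 67 − 0.4Q = 27 + 0.6Q → Q* = 40, P* = 51.
At Q = 23: demand price = 67 − 0.4·23 = 57.8; supply price = 27 + 0.6·23 = 40.8.
ΔQ = 40 − 23 = 17; wedge = 57.8 − 40.8 = 17.
Welfare loss = ½ × 17 × 17 = $144.50 million.

$144.50 million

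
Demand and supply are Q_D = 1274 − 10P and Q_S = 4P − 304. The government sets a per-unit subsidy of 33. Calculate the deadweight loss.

In inverse form: demand P = 127.4 − 0.1Q, supply P = 76 + 0.25Q.
Competitive equilibrium: 127.4 − 0.1Q = 76 + 0.25Q → Q* = 146.85714, P* = 112.71429.
The subsidy lowers effective supply by 33: P = 43 + 0.25Q.
New quantity: 127.4 − 0.1Q = 43 + 0.25Q → Q' = 241.14286.
Overproduction ΔQ = 241.14286 − 146.85714 = 94.28572; wedge = subsidy = 33.
Welfare loss = ½ × 94.28572 × 33 = 1555.71.

1555.71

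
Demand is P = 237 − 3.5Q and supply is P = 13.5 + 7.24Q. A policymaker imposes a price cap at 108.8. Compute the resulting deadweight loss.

Competitive equilibrium: 237 − 3.5Q = 13.5 + 7.24Q → Q* = 20.8101, P* = 164.1648.
At the ceiling P = 108.8, quantity supplied = (108.8 − 13.5)/7.24 = 13.163.
Willingness to pay at Q' = 13.163: 237 − 3.5·13.163 = 190.9295.
ΔQ = 20.8101 − 13.163 = 7.6471; wedge = 190.9295 − 108.8 = 82.1295.
Welfare loss = ½ × 7.6471 × 82.1295 = 314.03.

314.03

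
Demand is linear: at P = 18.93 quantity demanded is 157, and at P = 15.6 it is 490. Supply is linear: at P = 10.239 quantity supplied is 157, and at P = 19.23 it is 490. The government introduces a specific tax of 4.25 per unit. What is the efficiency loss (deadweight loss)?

Demand slope = (15.6 − 18.93)/(490 − 157) = −0.01, so P = 20.5 − 0.01Q.
Supply slope = (19.23 − 10.239)/(490 − 157) = 0.027, so P = 6 + 0.027Q.
Competitive equilibrium: 20.5 − 0.01Q = 6 + 0.027Q → Q* = 391.8919, P* = 16.5811.
With the tax, the buyer price exceeds the seller price by 4.25: (20.5 − 0.01Q) − (6 + 0.027Q) = 4.25 → Q' = 277.027.
ΔQ = 391.8919 − 277.027 = 114.8649; the wedge equals the tax, 4.25.
Welfare loss = ½ × 114.8649 × 4.25 = 244.09.

244.09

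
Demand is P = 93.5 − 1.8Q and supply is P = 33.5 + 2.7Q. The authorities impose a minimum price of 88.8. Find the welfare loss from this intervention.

Competitive equilibrium: 93.5 − 1.8Q = 33.5 + 2.7Q → Q* = 13.3333, P* = 69.5.
At the floor P = 88.8, quantity demanded = (93.5 − 88.8)/1.8 = 2.6111.
Sellers' marginal cost at Q' = 2.6111: 33.5 + 2.7·2.6111 = 40.55.
ΔQ = 13.3333 − 2.6111 = 10.7222; wedge = 88.8 − 40.55 = 48.25.
DWL = ½ × 10.7222 × 48.25 = 258.67.

258.67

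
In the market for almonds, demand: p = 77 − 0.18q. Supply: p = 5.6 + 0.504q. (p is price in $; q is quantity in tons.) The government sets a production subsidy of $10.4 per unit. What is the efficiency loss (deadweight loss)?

$79.06

Competitive equilibrium: 77 − 0.18q = 5.6 + 0.504q → q* = 104.386, p* = 58.2105.
The subsidy lowers effective supply by 10.4: p = 0.504q − 4.8.
New quantity: 77 − 0.18q = 0.504q − 4.8 → q' = 119.5906.
Overproduction Δq = 119.5906 − 104.386 = 15.2046; wedge = subsidy = 10.4.
Welfare loss = ½ × 15.2046 × 10.4 = $79.06.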